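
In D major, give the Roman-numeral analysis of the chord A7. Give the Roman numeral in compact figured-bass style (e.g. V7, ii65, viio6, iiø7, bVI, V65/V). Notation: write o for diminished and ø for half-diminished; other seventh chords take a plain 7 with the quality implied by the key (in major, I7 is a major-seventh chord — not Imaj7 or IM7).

V7

Stacked in thirds the chord is A-C#-E-G: a dominant seventh chord on A.
A is scale degree 5 in D major, and a dominant seventh chord on that degree is written V7.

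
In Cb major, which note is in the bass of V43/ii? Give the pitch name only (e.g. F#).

Eb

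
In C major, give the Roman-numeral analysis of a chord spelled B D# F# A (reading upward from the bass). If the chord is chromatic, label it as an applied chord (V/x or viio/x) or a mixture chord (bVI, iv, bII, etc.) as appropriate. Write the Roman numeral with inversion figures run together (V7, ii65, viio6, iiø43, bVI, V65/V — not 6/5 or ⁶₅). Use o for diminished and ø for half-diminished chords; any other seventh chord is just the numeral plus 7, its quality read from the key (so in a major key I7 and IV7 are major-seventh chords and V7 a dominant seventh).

V7/iii

The pitches B-D#-F#-A form a dominant seventh chord rooted on B.
B is not a diatonic chord root with this quality in C major, but it lies a perfect fifth above E (iii), so the chord functions as an applied dominant of iii.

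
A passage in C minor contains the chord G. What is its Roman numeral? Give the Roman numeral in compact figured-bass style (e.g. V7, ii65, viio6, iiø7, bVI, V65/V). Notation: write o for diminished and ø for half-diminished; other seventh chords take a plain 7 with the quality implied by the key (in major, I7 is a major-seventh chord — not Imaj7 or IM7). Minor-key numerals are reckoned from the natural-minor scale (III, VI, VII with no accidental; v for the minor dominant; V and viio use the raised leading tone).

V

Stacked in thirds the chord is G-B-D: a major triad on G.
G is scale degree 5 in C minor, and a major triad on that degree is written V.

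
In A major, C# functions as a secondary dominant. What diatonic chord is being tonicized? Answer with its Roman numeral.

vi

The chord is a major triad on C#.
A dominant resolves down a perfect fifth: C# → F#. In A major, F# is scale degree 6, i.e. vi.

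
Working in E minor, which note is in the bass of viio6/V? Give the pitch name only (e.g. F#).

C#

The applied chord viio6/V is rooted on A#: A#-C#-E.
The figure 6 means first inversion — the third is in the bass.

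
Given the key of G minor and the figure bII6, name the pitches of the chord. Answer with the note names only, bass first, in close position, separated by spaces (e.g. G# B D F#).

C Eb Ab

bII6 is the Neapolitan sixth — a major triad on the lowered second degree, here in its customary first inversion. In G minor that root is Ab.
So the chord is Ab-C-Eb, a major triad.
With the 6 figure the chord is in first inversion; from the bass C upward in close position it reads C-Eb-Ab.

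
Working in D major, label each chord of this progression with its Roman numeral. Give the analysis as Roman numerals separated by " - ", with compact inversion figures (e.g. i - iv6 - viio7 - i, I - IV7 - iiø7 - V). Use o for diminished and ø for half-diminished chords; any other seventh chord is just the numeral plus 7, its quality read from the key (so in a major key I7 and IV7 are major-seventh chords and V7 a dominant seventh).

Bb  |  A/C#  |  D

Bb: Bb with this quality isn't in the key; it's bVI, borrowed from the parallel minor.
A/C#: root A is the dominant; major triad there is V6.
D has root D, degree 1 in D major, so I.

bVI - V6 - I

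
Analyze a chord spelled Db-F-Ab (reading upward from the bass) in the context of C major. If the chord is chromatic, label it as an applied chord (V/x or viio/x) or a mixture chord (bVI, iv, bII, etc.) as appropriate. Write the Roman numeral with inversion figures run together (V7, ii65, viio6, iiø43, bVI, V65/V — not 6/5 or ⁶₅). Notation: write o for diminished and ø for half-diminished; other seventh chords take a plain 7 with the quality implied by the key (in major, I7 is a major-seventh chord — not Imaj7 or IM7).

Stacked in thirds the chord is Db-F-Ab: a major triad on Db.
Db is the lowered second degree of C major (diatonic 2 would be D). This is the Neapolitan chord — a major triad on the lowered second degree.

bII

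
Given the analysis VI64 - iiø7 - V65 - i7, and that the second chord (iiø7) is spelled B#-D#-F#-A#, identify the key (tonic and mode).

iiø7 is given as B#-D#-F#-A# — a half-diminished seventh chord with root B#.
If B# is scale degree 2 and the mode makes that degree carry a half-diminished seventh chord, the tonic is A# and the mode is minor.

A# minor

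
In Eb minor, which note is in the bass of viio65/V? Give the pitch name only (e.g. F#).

The applied chord viio65/V is rooted on A: A-C-Eb-Gb.
The figure 65 means first inversion — the third is in the bass.

C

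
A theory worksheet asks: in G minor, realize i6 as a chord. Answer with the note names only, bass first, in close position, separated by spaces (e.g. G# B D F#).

In G minor, scale degree 1 is G, and the diatonic chord built there is a minor triad.
Stacking thirds from G gives G-Bb-D.
The figured bass 6 indicates first inversion, placing the third (Bb) in the bass: Bb-D-G.

Bb D G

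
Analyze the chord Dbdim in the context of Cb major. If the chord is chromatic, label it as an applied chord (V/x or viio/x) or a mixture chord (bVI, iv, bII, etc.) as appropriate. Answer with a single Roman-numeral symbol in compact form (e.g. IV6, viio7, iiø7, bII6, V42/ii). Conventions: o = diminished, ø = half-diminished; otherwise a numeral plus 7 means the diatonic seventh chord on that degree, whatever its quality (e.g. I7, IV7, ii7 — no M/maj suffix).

The pitches Db-Fb-Abb form a diminished triad rooted on Db.
Db is the second degree of Cb major. This is the diminished supertonic triad, borrowed from the parallel minor.

iio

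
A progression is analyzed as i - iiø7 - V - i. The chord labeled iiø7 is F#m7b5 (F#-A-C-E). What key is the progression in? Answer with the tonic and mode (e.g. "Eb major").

The anchor chord is a half-diminished seventh chord on F#, labeled iiø7.
If F# is scale degree 2 and the mode makes that degree carry a half-diminished seventh chord, the tonic is E and the mode is minor.

E minor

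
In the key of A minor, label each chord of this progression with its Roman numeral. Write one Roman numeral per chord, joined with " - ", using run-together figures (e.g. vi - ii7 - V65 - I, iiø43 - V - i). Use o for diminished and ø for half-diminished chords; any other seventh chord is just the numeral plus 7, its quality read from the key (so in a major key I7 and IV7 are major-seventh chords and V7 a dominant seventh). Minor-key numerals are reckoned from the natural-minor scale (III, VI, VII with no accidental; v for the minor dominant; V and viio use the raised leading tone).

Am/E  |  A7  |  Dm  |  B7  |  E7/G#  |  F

i64 - V7/iv - iv - V7/V - V65 - VI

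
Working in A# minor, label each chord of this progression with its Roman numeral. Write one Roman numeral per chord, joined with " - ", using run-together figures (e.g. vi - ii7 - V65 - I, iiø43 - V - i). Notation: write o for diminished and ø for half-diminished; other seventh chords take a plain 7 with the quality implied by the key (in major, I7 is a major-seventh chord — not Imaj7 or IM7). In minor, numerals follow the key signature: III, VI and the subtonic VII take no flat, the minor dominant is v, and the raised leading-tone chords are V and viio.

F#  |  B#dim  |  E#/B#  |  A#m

VI - iio - V64 - i

F#: root F# is the submediant; major triad there is VI.
B#dim: diminished triad on B# = scale degree 2 → iio.
E#/B#: major triad on E# = scale degree 5 → V64.
A#m: root A# is the tonic; minor triad there is i.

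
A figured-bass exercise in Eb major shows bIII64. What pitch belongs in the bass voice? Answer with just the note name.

Db

bIII in Eb major has root Gb; the chord is Gb-Bb-Db.
The figure 64 means second inversion — the fifth is in the bass.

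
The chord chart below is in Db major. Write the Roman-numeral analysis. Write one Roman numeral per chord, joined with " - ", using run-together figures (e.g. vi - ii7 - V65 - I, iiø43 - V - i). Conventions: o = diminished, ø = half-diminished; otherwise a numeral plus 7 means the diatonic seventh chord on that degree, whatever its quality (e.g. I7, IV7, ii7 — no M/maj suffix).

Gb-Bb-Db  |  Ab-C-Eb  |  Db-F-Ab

IV - V - I

Gb-Bb-Db: root Gb is the subdominant; major triad there is IV.
Ab-C-Eb: root Ab is the dominant; major triad there is V.
Db-F-Ab has root Db, degree 1 in Db major, so I.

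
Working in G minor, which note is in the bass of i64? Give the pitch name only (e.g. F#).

D

i in G minor has root G; the chord is G-Bb-D.
The figure 64 means second inversion — the fifth is in the bass.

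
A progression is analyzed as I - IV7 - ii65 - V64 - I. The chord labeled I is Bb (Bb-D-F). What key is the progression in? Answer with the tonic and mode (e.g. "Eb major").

The chord Bb is a major triad rooted on Bb; its label is I.
If Bb is scale degree 1 and the mode makes that degree carry a major triad, the tonic is Bb and the mode is major.

Bb major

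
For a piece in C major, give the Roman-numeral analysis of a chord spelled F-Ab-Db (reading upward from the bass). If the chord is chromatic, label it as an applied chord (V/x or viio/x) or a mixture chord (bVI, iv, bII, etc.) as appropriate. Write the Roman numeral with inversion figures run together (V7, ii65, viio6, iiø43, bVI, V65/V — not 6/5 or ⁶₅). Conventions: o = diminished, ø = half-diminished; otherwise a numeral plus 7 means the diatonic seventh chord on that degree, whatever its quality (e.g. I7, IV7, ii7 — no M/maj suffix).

Stacked in thirds the chord is Db-F-Ab: a major triad on Db.
Db is the lowered second degree of C major (diatonic 2 would be D). This is the Neapolitan sixth — a major triad on the lowered second degree, here in its customary first inversion.
With F in the bass the chord is in first inversion, so the figured bass is 6.

bII6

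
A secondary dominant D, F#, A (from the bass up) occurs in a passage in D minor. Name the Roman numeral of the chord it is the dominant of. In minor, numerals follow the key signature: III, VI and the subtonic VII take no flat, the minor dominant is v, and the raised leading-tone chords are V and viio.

iv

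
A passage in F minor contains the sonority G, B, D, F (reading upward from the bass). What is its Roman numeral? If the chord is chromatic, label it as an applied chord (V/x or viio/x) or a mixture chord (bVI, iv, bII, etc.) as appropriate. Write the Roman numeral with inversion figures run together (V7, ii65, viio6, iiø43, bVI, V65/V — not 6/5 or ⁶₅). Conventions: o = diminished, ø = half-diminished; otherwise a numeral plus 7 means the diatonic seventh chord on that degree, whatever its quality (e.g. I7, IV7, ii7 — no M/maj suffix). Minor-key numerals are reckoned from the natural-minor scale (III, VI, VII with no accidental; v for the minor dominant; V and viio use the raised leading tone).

V7/V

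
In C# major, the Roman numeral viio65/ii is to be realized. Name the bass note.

E#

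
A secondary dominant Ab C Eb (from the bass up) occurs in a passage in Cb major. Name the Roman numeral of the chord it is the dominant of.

The chord is a major triad on Ab.
A dominant resolves down a perfect fifth: Ab → Db. In Cb major, Db is scale degree 2, i.e. ii.

ii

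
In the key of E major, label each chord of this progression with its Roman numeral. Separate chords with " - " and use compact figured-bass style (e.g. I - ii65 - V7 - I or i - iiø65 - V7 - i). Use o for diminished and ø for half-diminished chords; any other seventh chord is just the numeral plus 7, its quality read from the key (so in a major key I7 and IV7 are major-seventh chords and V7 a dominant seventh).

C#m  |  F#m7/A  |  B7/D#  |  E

vi - ii65 - V65 - I

C#m has root C#, degree 6 in E major, so vi.
F#m7/A: minor seventh chord on F# = scale degree 2 → ii65.
B7/D#: root B is the dominant; dominant seventh chord there is V65.
E: major triad on E = scale degree 1 → I.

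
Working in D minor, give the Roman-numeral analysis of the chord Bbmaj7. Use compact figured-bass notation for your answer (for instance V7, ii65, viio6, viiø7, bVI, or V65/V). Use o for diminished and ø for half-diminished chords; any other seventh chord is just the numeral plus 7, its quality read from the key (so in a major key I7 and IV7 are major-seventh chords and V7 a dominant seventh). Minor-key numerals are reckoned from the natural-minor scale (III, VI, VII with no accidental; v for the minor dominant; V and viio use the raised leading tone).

VI7

Stacked in thirds the chord is Bb-D-F-A: a major seventh chord on Bb.
Bb is scale degree 6 in D minor, and a major seventh chord on that degree is written VI7.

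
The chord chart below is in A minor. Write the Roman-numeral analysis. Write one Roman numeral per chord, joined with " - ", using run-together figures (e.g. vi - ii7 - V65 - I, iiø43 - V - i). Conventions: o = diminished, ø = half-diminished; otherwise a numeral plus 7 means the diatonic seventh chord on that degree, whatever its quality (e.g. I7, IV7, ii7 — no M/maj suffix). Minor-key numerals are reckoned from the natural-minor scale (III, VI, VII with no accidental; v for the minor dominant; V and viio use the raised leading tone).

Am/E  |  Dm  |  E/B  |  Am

Am/E has root A, degree 1 in A minor, so i64.
Dm: root D is the subdominant; minor triad there is iv.
E/B has root E, degree 5 in A minor, so V64.
Am: minor triad on A = scale degree 1 → i.

i64 - iv - V64 - i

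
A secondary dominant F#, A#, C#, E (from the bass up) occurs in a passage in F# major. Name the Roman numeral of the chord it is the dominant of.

The chord is a dominant seventh chord on F#.
A dominant resolves down a perfect fifth: F# → B. In F# major, B is scale degree 4, i.e. IV.

IV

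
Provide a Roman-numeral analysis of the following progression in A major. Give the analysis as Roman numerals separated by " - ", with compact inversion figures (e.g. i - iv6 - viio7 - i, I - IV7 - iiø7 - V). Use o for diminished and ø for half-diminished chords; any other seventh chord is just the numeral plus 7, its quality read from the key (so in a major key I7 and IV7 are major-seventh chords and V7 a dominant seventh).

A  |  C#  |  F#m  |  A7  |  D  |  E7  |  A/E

I - V/vi - vi - V7/IV - IV - V7 - I64

A: major triad on A = scale degree 1 → I.
C# is the secondary dominant of vi (major triad on C#): V/vi.
F#m has root F#, degree 6 in A major, so vi.
A7: a dominant seventh chord on A, the applied dominant of IV → V7/IV.
D: major triad on D = scale degree 4 → IV.
E7 has root E, degree 5 in A major, so V7.
A/E: major triad on A = scale degree 1 → I64.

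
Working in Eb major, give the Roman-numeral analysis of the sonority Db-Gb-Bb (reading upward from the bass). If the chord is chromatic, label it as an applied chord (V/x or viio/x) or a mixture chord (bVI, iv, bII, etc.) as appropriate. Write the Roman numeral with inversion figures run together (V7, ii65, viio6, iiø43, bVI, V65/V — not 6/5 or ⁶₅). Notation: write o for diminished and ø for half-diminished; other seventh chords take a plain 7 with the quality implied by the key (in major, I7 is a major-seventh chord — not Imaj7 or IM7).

bIII64

The pitches Gb-Bb-Db form a major triad rooted on Gb.
Gb is the lowered third degree of Eb major (diatonic 3 would be G). This is a major triad on the lowered third degree, borrowed from the parallel minor.
With Db in the bass the chord is in second inversion, so the figured bass is 64.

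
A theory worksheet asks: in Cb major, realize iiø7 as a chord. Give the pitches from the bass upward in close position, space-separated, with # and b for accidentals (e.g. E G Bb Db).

Db Fb Abb Cb

Scale degree 2 in Cb major is Db; here the chord built on it is altered to a half-diminished seventh chord. iiø7 is the half-diminished supertonic seventh, borrowed from the parallel minor.
So the chord is Db-Fb-Abb-Cb, a half-diminished seventh chord.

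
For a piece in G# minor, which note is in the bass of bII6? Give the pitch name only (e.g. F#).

bII in G# minor has root A; the chord is A-C#-E.
The figure 6 means first inversion — the third is in the bass.

C#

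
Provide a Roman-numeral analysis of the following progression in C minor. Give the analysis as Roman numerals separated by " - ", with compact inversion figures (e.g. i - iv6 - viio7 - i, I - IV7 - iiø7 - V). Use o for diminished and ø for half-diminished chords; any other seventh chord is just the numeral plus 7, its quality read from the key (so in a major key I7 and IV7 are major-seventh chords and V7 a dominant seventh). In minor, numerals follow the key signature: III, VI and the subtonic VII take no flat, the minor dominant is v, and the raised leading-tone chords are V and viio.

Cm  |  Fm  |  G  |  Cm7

i - iv - V - i7

Cm has root C, degree 1 in C minor, so i.
Fm has root F, degree 4 in C minor, so iv.
G: major triad on G = scale degree 5 → V.
Cm7 has root C, degree 1 in C minor, so i7.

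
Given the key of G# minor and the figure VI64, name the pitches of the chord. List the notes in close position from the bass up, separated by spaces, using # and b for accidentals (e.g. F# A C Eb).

The numeral's case and figure indicate a major triad. In G# minor its root, the submediant, is E.
That chord is spelled E-G#-B.
The figured bass 64 indicates second inversion, placing the fifth (B) in the bass: B-E-G#.

B E G#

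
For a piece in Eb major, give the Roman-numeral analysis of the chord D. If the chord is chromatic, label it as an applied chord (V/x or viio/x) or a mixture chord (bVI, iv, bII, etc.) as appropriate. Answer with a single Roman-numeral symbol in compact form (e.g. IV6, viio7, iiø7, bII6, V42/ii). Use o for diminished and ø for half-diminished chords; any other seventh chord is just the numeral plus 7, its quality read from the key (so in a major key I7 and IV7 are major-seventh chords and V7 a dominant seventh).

The pitches D-F#-A form a major triad rooted on D.
D is not a diatonic chord root with this quality in Eb major, but it lies a perfect fifth above G (iii), so the chord functions as an applied dominant of iii.

V/iii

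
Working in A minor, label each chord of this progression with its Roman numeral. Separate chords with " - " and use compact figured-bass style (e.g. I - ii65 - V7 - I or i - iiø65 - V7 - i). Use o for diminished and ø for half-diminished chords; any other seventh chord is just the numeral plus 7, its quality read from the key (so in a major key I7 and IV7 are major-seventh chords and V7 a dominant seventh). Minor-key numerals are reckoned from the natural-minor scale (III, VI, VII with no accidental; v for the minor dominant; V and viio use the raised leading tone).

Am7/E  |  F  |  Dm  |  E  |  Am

i43 - VI - iv - V - i

Am7/E: minor seventh chord on A = scale degree 1 → i43.
F: root F is the submediant; major triad there is VI.
Dm: root D is the subdominant; minor triad there is iv.
E: root E is the dominant; major triad there is V.
Am has root A, degree 1 in A minor, so i.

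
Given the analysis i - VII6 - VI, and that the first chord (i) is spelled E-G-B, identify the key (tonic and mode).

E minor

The chord Em is a minor triad rooted on E; its label is i.
If E is scale degree 1 and the mode makes that degree carry a minor triad, the tonic is E and the mode is minor.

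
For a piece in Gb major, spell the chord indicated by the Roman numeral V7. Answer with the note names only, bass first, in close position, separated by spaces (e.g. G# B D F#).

Db F Ab Cb

In Gb major, scale degree 5 is Db, and the diatonic chord built there is a dominant seventh chord.
That chord is spelled Db-F-Ab-Cb.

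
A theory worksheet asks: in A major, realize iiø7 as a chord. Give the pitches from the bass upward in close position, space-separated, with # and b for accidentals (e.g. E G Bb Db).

iiø7 is the half-diminished supertonic seventh, borrowed from the parallel minor. In A major that root is B.
So the chord is B-D-F-A, a half-diminished seventh chord.

B D F A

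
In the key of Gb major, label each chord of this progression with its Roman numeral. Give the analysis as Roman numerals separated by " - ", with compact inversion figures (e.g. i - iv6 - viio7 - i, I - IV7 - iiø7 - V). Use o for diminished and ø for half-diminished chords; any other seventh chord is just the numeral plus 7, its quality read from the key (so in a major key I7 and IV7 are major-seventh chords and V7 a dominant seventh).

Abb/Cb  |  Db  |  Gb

bII6 - V - I

Abb/Cb: Abb with this quality isn't in the key; a major triad on b2 is the Neapolitan sixth, bII6 (third, Cb, in the bass — hence the 6).
Db: root Db is the dominant; major triad there is V.
Gb: major triad on Gb = scale degree 1 → I.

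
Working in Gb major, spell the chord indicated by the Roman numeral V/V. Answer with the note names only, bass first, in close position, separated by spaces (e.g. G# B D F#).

Ab C Eb

V/V is a secondary dominant — the dominant triad of V. V in Gb major is Db, so the applied chord's root is Ab, a perfect fifth above.
Building a major triad on Ab gives Ab-C-Eb.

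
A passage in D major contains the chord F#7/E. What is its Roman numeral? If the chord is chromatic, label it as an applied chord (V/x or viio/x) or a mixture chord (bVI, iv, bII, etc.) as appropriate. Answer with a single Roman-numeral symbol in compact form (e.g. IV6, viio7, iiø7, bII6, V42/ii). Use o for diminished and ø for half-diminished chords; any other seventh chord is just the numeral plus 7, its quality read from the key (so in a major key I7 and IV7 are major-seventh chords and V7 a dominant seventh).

Stacked in thirds the chord is F#-A#-C#-E: a dominant seventh chord on F#.
F# is not a diatonic chord root with this quality in D major, but it lies a perfect fifth above B (vi), so the chord functions as an applied dominant of vi.
With E in the bass the chord is in third inversion, so the figured bass is 42.

V42/vi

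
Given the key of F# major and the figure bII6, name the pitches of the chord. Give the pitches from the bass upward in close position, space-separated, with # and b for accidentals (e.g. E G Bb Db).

B D G

Scale degree 2 in F# major is G#; lowering it a half step gives G. bII6 is the Neapolitan sixth — a major triad on the lowered second degree, here in its customary first inversion.
So the chord is G-B-D.
With the 6 figure the chord is in first inversion; from the bass B upward in close position it reads B-D-G.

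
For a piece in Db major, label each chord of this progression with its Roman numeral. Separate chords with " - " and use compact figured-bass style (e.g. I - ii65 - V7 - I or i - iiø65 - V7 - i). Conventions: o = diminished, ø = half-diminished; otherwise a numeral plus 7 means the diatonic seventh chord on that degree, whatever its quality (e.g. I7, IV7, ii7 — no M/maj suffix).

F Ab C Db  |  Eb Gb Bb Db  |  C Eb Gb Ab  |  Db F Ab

I65 - ii7 - V65 - I

F-Ab-C-Db: major seventh chord on Db = scale degree 1 → I65.
Eb-Gb-Bb-Db: root Eb is the supertonic; minor seventh chord there is ii7.
C-Eb-Gb-Ab: dominant seventh chord on Ab = scale degree 5 → V65.
Db-F-Ab: root Db is the tonic; major triad there is I.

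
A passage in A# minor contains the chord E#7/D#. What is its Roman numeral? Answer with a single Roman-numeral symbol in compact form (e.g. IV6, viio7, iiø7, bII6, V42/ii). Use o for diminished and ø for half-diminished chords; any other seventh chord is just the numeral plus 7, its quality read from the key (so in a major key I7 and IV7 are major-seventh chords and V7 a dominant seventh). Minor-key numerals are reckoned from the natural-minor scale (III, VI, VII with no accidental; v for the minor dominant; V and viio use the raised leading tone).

V42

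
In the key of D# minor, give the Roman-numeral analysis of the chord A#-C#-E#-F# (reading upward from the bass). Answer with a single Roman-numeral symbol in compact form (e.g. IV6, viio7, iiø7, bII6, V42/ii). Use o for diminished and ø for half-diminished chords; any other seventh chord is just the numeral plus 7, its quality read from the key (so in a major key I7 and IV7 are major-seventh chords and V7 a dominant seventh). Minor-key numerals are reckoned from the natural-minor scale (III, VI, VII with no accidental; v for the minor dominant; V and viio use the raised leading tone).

Stacked in thirds the chord is F#-A#-C#-E#: a major seventh chord on F#.
F# is scale degree 3 in D# minor, and a major seventh chord on that degree is written III7.
With A# in the bass the chord is in first inversion, so the figured bass is 65.

III65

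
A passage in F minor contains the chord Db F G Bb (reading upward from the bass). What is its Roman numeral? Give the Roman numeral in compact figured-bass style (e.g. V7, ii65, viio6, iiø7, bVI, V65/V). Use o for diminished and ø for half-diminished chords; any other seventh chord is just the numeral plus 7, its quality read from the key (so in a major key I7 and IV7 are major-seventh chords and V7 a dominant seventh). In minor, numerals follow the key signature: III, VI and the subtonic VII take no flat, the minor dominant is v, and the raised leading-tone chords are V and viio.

iiø43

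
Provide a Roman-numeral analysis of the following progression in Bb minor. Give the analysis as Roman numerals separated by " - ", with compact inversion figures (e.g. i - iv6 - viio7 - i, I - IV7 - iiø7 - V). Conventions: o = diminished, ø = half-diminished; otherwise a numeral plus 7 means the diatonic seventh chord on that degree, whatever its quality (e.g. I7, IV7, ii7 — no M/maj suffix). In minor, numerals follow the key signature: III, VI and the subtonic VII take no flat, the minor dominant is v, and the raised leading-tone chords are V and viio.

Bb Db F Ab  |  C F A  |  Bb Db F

i7 - V64 - i

Bb-Db-F-Ab: root Bb is the tonic; minor seventh chord there is i7.
C-F-A: major triad on F = scale degree 5 → V64.
Bb-Db-F has root Bb, degree 1 in Bb minor, so i.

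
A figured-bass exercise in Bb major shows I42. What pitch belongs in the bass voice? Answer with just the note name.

A

I in Bb major has root Bb; the chord is Bb-D-F-A.
The figure 42 means third inversion — the seventh is in the bass.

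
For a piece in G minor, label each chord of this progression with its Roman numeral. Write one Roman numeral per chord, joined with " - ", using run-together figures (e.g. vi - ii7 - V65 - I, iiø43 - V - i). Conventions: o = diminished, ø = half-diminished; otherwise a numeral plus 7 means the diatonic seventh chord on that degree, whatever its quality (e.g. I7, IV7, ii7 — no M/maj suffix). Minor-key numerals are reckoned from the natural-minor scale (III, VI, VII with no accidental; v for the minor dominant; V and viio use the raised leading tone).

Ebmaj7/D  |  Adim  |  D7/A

VI42 - iio - V43

Ebmaj7/D: root Eb is the submediant; major seventh chord there is VI42.
Adim: diminished triad on A = scale degree 2 → iio.
D7/A: root D is the dominant; dominant seventh chord there is V43.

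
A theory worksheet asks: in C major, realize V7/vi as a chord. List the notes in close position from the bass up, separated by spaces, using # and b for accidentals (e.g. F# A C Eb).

The slash means an applied dominant: we want the dominant of vi. In C major, vi is A minor, and its dominant is built on E.
Building a dominant seventh chord on E gives E-G#-B-D.

E G# B D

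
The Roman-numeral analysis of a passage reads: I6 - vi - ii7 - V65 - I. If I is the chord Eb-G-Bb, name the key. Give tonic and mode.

Eb major

The anchor chord is a major triad on Eb, labeled I.
If Eb is scale degree 1 and the mode makes that degree carry a major triad, the tonic is Eb and the mode is major.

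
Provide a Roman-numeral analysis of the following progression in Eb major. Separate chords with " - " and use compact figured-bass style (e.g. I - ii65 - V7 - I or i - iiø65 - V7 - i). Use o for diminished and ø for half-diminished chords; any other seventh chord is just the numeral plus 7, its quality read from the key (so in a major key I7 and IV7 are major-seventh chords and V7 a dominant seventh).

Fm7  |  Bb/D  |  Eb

ii7 - V6 - I

Fm7 has root F, degree 2 in Eb major, so ii7.
Bb/D has root Bb, degree 5 in Eb major, so V6.
Eb: root Eb is the tonic; major triad there is I.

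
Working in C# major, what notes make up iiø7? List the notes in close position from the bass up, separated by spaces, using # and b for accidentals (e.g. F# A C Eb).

iiø7 is the half-diminished supertonic seventh, borrowed from the parallel minor. In C# major that root is D#.
So the chord is D#-F#-A-C#, a half-diminished seventh chord.

D# F# A C#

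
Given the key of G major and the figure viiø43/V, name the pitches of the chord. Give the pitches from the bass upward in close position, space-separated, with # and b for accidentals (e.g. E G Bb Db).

viiø43/V is a secondary leading-tone chord. The target V is D in G major; the applied chord is rooted a semitone below, on C#.
Building a half-diminished seventh chord on C# gives C#-E-G-B.
The figured bass 43 indicates second inversion, placing the fifth (G) in the bass: G-B-C#-E.

G B C# E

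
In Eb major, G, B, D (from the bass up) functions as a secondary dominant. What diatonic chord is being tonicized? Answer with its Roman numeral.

The chord is a major triad on G.
A dominant resolves down a perfect fifth: G → C. In Eb major, C is scale degree 6, i.e. vi.

vi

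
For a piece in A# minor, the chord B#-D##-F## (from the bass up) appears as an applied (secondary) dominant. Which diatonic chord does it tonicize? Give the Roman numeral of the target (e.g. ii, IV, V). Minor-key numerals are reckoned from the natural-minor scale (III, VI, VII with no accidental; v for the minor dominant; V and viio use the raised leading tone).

The chord is a major triad on B#.
A dominant resolves down a perfect fifth: B# → E#. In A# minor, E# is scale degree 5, i.e. V.

V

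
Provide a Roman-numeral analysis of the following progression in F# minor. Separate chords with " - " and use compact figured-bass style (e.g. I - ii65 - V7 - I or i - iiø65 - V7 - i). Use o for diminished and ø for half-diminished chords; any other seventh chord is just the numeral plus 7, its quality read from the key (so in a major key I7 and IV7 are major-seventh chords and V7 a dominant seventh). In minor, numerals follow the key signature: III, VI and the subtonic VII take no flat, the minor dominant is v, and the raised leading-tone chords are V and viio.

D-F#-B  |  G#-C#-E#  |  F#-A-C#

iv6 - V64 - i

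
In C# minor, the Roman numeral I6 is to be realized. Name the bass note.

E#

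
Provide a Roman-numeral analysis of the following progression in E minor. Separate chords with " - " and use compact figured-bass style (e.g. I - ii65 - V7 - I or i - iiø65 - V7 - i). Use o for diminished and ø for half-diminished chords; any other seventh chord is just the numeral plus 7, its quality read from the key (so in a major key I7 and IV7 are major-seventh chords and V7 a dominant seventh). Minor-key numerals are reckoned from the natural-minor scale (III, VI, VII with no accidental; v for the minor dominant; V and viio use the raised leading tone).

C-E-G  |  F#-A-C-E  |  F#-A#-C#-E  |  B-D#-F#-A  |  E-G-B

VI - iiø7 - V7/V - V7 - i

C-E-G: major triad on C = scale degree 6 → VI.
F#-A-C-E has root F#, degree 2 in E minor, so iiø7.
F#-A#-C#-E is the secondary dominant of V (dominant seventh chord on F#): V7/V.
B-D#-F#-A: root B is the dominant; dominant seventh chord there is V7.
E-G-B has root E, degree 1 in E minor, so i.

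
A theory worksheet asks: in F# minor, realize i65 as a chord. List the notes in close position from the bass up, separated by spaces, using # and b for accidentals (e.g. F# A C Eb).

A C# E F#

In F# minor, scale degree 1 is F#, and the diatonic chord built there is a minor seventh chord.
That chord is spelled F#-A-C#-E.
With the 65 figure the chord is in first inversion; from the bass A upward in close position it reads A-C#-E-F#.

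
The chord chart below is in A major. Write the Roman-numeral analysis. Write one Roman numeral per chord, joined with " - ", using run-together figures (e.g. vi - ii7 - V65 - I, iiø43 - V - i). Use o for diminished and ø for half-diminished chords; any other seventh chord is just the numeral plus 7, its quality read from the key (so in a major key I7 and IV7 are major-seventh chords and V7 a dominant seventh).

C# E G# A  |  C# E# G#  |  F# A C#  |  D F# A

I65 - V/vi - vi - IV

C#-E-G#-A has root A, degree 1 in A major, so I65.
C#-E#-G#: a major triad on C#, the applied dominant of vi → V/vi.
F#-A-C#: minor triad on F# = scale degree 6 → vi.
D-F#-A: root D is the subdominant; major triad there is IV.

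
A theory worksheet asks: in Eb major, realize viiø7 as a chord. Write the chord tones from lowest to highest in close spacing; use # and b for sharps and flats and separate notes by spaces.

D F Ab C

In Eb major, the leading tone is D, and the diatonic chord built there is a half-diminished seventh chord.
That chord is spelled D-F-Ab-C.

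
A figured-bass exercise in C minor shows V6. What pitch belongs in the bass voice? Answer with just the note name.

B

V in C minor has root G; the chord is G-B-D.
The figure 6 means first inversion — the third is in the bass.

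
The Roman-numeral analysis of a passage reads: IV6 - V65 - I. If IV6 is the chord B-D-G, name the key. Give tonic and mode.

IV6 is given as B-D-G — a major triad with root G.
If G is scale degree 4 and the mode makes that degree carry a major triad, the tonic is D and the mode is major.

D major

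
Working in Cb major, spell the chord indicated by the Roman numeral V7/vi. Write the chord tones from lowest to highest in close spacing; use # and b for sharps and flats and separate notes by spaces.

The slash means an applied dominant: we want the dominant of vi. In Cb major, vi is Ab minor, and its dominant is built on Eb.
Building a dominant seventh chord on Eb gives Eb-G-Bb-Db.

Eb G Bb Db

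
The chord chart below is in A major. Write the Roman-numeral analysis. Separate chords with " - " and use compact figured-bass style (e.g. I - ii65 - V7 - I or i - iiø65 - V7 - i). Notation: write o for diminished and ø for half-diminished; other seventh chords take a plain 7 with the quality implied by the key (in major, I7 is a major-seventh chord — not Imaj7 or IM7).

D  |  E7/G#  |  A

IV - V65 - I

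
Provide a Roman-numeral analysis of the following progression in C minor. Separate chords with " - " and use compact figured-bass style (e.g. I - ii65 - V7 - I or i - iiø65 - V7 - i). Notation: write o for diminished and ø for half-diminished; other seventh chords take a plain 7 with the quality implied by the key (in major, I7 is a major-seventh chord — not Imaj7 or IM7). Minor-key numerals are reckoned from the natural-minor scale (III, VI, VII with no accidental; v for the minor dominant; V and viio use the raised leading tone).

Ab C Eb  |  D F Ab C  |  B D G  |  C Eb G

VI - iiø7 - V6 - i

Ab-C-Eb has root Ab, degree 6 in C minor, so VI.
D-F-Ab-C has root D, degree 2 in C minor, so iiø7.
B-D-G: root G is the dominant; major triad there is V6.
C-Eb-G has root C, degree 1 in C minor, so i.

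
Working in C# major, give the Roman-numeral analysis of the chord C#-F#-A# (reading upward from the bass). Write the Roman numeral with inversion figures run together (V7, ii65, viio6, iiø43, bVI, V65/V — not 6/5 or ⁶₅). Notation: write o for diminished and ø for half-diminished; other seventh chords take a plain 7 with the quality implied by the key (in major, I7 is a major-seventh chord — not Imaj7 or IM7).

IV64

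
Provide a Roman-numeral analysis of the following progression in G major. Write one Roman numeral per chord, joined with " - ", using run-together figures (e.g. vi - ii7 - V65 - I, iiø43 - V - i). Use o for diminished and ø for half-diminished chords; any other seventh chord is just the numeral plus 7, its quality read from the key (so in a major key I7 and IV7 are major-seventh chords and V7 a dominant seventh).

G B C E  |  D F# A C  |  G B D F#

IV43 - V7 - I7

G-B-C-E has root C, degree 4 in G major, so IV43.
D-F#-A-C: root D is the dominant; dominant seventh chord there is V7.
G-B-D-F# has root G, degree 1 in G major, so I7.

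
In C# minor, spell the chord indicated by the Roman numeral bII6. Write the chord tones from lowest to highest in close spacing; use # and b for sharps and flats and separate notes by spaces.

F# A D

bII6 is the Neapolitan sixth — a major triad on the lowered second degree, here in its customary first inversion. In C# minor that root is D.
So the chord is D-F#-A.
The figured bass 6 indicates first inversion, placing the third (F#) in the bass: F#-A-D.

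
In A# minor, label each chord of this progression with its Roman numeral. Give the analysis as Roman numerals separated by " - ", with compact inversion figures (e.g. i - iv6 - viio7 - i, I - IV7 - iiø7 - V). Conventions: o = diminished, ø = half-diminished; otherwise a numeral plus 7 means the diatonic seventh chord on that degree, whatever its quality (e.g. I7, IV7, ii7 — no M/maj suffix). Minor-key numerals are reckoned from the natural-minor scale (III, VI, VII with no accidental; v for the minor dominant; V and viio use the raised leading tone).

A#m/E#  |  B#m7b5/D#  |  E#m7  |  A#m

A#m/E#: root A# is the tonic; minor triad there is i64.
B#m7b5/D#: root B# is the supertonic; half-diminished seventh chord there is iiø65.
E#m7 has root E#, degree 5 in A# minor, so v7.
A#m: minor triad on A# = scale degree 1 → i.

i64 - iiø65 - v7 - i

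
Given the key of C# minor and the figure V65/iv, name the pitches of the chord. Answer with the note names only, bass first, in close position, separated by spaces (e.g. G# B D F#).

The slash means an applied dominant: we want the dominant of iv. In C# minor, iv is F# minor, and its dominant is built on C#.
Building a dominant seventh chord on C# gives C#-E#-G#-B.
With the 65 figure the chord is in first inversion; from the bass E# upward in close position it reads E#-G#-B-C#.

E# G# B C#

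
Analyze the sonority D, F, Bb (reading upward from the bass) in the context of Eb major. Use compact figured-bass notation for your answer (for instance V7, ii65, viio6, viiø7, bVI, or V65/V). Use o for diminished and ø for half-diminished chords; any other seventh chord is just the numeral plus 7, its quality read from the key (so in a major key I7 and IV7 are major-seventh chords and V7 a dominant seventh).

V6

Stacked in thirds the chord is Bb-D-F: a major triad on Bb.
In Eb major, Bb is the dominant; the diatonic major triad there is V.
With D in the bass the chord is in first inversion, so the figured bass is 6.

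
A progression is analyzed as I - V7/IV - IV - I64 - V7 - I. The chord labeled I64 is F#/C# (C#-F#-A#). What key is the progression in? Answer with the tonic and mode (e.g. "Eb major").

F# major

I64 is given as C#-F#-A# — a major triad with root F#.
If F# is scale degree 1 and the mode makes that degree carry a major triad, the tonic is F# and the mode is major.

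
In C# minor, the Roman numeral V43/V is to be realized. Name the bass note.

A#

The applied chord V43/V is rooted on D#: D#-F##-A#-C#.
The figure 43 means second inversion — the fifth is in the bass.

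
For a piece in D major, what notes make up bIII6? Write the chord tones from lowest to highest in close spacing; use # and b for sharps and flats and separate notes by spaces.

A C F

bIII6 is a major triad on the lowered third degree, borrowed from the parallel minor. In D major that root is F.
So the chord is F-A-C, a major triad.
The figured bass 6 indicates first inversion, placing the third (A) in the bass: A-C-F.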